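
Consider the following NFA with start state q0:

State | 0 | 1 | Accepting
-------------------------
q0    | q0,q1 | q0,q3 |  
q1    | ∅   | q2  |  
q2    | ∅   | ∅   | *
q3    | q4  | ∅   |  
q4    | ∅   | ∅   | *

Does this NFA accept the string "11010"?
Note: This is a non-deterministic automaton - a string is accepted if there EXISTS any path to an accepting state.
Track the set of states the NFA could be in: start {q0}
Read '1': {q0} → {q0, q3}
Read '1': {q0, q3} → {q0, q3}
Read '0': {q0, q3} → {q0, q1, q4}
Read '1': {q0, q1, q4} → {q0, q2, q3}
Read '0': {q0, q2, q3} → {q0, q1, q4}
Final set {q0, q1, q4} contains accepting state(s) {q4} → accepted.

Final answer: Yes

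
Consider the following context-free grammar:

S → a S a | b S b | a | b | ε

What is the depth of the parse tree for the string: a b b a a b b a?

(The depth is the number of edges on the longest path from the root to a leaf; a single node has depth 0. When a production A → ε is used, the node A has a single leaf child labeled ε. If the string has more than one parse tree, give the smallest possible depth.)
The string has even length 8, so its (unique) parse tree peels off matching outer symbols: S → a S a, S → b S b, S → b S b, S → a S a, and finally S → ε for the empty middle.
The S nodes are at depths 0..4; the ε leaf under the innermost S is at depth 5 (terminal leaves are at depths 1..4).
Depth = 5.

Final answer: 5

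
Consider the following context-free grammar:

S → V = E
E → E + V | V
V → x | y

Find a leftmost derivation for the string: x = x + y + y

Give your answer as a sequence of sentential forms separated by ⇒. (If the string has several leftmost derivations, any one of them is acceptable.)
Start with S.
Step 1: the leftmost non-terminal is S; apply S → V = E:  V = E
Step 2: the leftmost non-terminal is V; apply V → x:  x = E
Step 3: the leftmost non-terminal is E; apply E → E + V:  x = E + V
Step 4: the leftmost non-terminal is E; apply E → E + V:  x = E + V + V
Step 5: the leftmost non-terminal is E; apply E → V:  x = V + V + V
Step 6: the leftmost non-terminal is V; apply V → x:  x = x + V + V
Step 7: the leftmost non-terminal is V; apply V → y:  x = x + y + V
Step 8: the leftmost non-terminal is V; apply V → y:  x = x + y + y

Final answer: S ⇒ V = E ⇒ x = E ⇒ x = E + V ⇒ x = E + V + V ⇒ x = V + V + V ⇒ x = x + V + V ⇒ x = x + y + V ⇒ x = x + y + y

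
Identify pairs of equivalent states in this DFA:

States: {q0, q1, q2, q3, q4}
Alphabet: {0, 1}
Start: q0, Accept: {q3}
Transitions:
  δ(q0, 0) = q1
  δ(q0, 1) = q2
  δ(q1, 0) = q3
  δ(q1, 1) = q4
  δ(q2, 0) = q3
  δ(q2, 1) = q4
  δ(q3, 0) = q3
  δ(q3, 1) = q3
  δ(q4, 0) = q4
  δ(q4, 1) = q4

Using the table-filling algorithm:
Round 0 – mark pairs where exactly one state is accepting: (q0,q3), (q1,q3), (q2,q3), (q3,q4)
Round 1 – newly marked: (q0,q1) [on 0: q1 vs q3, already marked]; (q0,q2) [on 0: q1 vs q3, already marked]; (q1,q4) [on 0: q3 vs q4, already marked]; (q2,q4) [on 0: q3 vs q4, already marked]
Round 2 – newly marked: (q0,q4) [on 0: q1 vs q4, already marked]
No further pairs can be marked.
(q1, q2) unmarked: δ(q1,0)=q3, δ(q2,0)=q3; δ(q1,1)=q4, δ(q2,1)=q4 → equivalent
Equivalent pairs: (q1, q2)

Final answer: Equivalent pairs: (q1, q2)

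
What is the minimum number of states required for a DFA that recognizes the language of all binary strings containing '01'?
Language: binary strings containing '01'
Lower bound (Myhill–Nerode): the prefixes ε, 0, 01 are pairwise distinguishable:
  ε vs 01: suffix ε distinguishes them (ε is rejected, 01 is accepted)
  0 vs 01: suffix ε distinguishes them (0 is rejected, 01 is accepted)
  ε vs 0: suffix 1 distinguishes them (ε·1 = 1 is rejected, 0·1 = 01 is accepted)
So any DFA needs at least 3 states.
Upper bound: a DFA with 3 states exists (one state per class above: 'no progress', 'last symbol 0', and 'seen 01' (accepting sink)).
Minimum states: 3

Final answer: 3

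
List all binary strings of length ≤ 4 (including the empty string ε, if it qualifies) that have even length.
Checking every binary string of length 0 to 4:
  Length 0: accepted: ε | rejected: (none)
  Length 1: accepted: (none) | rejected: 0, 1
  Length 2: accepted: 00, 01, 10, 11 | rejected: (none)
  Length 3: accepted: (none) | rejected: 000, 001, 010, 011, 100, 101, 110, 111
  Length 4: accepted: 0000, 0001, 0010, 0011, 0100, 0101, 0110, 0111, 1000, 1001, 1010, 1011, 1100, 1101, 1110, 1111 | rejected: (none)
Total: 21 string(s).

Final answer: ε, 00, 01, 10, 11, 0000, 0001, 0010, 0011, 0100, 0101, 0110, 0111, 1000, 1001, 1010, 1011, 1100, 1101, 1110, 1111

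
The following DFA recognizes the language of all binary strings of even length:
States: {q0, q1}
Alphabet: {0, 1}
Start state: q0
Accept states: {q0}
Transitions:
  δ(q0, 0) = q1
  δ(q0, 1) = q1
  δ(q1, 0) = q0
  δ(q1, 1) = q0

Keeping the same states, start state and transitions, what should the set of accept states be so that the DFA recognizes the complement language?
The DFA is complete (every state has a transition on every symbol), so the complement
is recognized by the same DFA with accepting and non-accepting states swapped.
Original accept states: {q0}
Complement accept states = All states - Original accept states
= {q0, q1} - {q0}
= {q1}
Complement language: strings of ODD length

Final answer: {q1}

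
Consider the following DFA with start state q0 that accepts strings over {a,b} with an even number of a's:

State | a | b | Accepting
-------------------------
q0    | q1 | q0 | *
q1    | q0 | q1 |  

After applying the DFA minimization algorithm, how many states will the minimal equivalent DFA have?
All 2 states are reachable from q0, so none can be removed as unreachable.
Table-filling: first mark every (accepting, non-accepting) pair as distinguishable (accepting: {q0}; non-accepting: {q1}).
Every pair of states is distinguishable, so the DFA is already minimal.
Equivalence classes: {q0}, {q1} → 2 states.

Final answer: 2 states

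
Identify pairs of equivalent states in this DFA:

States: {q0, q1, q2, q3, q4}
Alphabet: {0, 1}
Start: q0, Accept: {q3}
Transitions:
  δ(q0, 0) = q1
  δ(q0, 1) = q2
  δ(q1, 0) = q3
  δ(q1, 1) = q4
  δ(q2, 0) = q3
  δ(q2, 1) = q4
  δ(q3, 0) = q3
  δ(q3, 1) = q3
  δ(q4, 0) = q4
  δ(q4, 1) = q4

Using the table-filling algorithm:
Round 0 – mark pairs where exactly one state is accepting: (q0,q3), (q1,q3), (q2,q3), (q3,q4)
Round 1 – newly marked: (q0,q1) [on 0: q1 vs q3, already marked]; (q0,q2) [on 0: q1 vs q3, already marked]; (q1,q4) [on 0: q3 vs q4, already marked]; (q2,q4) [on 0: q3 vs q4, already marked]
Round 2 – newly marked: (q0,q4) [on 0: q1 vs q4, already marked]
No further pairs can be marked.
(q1, q2) unmarked: δ(q1,0)=q3, δ(q2,0)=q3; δ(q1,1)=q4, δ(q2,1)=q4 → equivalent
Equivalent pairs: (q1, q2)

Final answer: Equivalent pairs: (q1, q2)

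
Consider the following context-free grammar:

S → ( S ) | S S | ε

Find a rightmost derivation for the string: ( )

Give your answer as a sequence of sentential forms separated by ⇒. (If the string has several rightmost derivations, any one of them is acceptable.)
Start with S.
Step 1: the rightmost non-terminal is S; apply S → ( S ):  ( S )
Step 2: the rightmost non-terminal is S; apply S → ε:  ( )

Final answer: S ⇒ ( S ) ⇒ ( )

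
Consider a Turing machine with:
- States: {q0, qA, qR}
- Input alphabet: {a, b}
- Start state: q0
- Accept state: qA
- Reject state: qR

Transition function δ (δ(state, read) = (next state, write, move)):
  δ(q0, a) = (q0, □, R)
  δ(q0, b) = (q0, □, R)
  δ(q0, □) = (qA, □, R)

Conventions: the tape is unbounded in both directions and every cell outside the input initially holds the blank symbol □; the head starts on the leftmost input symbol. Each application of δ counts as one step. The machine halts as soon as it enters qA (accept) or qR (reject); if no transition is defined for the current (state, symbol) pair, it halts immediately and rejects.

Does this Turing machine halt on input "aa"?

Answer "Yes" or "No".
Step 0: [q0]aa (head at position 0)
Step 1: δ(q0, a) = (q0, □, R)  ⊢  □[q0]a (head at position 1)
Step 2: δ(q0, a) = (q0, □, R)  ⊢  □□[q0]□ (head at position 2)
Step 3: δ(q0, □) = (qA, □, R)  ⊢  □□□[qA]□ (head at position 3)
The machine is in qA, so it halts and accepts.
It halts after 3 steps.

Final answer: Yes - halts after 3 steps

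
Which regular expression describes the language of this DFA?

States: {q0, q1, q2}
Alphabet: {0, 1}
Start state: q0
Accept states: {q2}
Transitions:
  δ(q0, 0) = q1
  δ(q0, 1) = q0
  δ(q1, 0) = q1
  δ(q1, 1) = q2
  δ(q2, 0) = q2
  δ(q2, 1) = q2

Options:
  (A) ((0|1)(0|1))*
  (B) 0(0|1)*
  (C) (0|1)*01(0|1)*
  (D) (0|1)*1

Testing sample strings against the DFA:
  '1010' -> accepted
  '1000' -> rejected
  '00111' -> accepted
  '100' -> rejected
Checking each option for a counterexample:
  (A) ((0|1)(0|1))*: ε is rejected by the DFA but matches the regex → eliminated
  (B) 0(0|1)*: '0' is rejected by the DFA but matches the regex → eliminated
  (C) (0|1)*01(0|1)*: agrees with the DFA on all strings of length ≤ 4
  (D) (0|1)*1: '1' is rejected by the DFA but matches the regex → eliminated
Only (C) (0|1)*01(0|1)* is consistent with the DFA.

Final answer: (C) (0|1)*01(0|1)*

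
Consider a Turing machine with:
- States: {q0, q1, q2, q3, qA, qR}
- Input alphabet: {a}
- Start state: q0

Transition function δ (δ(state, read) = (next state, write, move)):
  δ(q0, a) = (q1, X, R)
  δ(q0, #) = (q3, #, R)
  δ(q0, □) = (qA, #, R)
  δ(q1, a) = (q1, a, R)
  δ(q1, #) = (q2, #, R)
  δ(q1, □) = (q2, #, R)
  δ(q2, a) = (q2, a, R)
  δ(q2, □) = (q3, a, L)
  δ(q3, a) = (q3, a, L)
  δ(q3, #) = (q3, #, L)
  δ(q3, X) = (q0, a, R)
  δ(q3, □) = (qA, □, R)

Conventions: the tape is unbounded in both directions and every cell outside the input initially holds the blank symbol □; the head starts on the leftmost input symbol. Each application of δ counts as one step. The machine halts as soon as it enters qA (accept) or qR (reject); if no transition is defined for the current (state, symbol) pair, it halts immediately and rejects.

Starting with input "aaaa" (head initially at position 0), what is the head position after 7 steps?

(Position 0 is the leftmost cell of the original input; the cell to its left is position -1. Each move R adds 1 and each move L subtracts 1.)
Step 0: [q0]aaaa (head at position 0)
Step 1: δ(q0, a) = (q1, X, R)  ⊢  X[q1]aaa (head at position 1)
Step 2: δ(q1, a) = (q1, a, R)  ⊢  Xa[q1]aa (head at position 2)
Step 3: δ(q1, a) = (q1, a, R)  ⊢  Xaa[q1]a (head at position 3)
Step 4: δ(q1, a) = (q1, a, R)  ⊢  Xaaa[q1]□ (head at position 4)
Step 5: δ(q1, □) = (q2, #, R)  ⊢  Xaaa#[q2]□ (head at position 5)
Step 6: δ(q2, □) = (q3, a, L)  ⊢  Xaaa[q3]#a (head at position 4)
Step 7: δ(q3, #) = (q3, #, L)  ⊢  Xaa[q3]a#a (head at position 3)
Head position after 7 steps: 3

Final answer: Position 3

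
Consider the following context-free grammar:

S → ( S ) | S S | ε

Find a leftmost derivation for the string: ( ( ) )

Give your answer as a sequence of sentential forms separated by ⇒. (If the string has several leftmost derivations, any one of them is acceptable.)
Start with S.
Step 1: the leftmost non-terminal is S; apply S → ( S ):  ( S )
Step 2: the leftmost non-terminal is S; apply S → ( S ):  ( ( S ) )
Step 3: the leftmost non-terminal is S; apply S → ε:  ( ( ) )

Final answer: S ⇒ ( S ) ⇒ ( ( S ) ) ⇒ ( ( ) )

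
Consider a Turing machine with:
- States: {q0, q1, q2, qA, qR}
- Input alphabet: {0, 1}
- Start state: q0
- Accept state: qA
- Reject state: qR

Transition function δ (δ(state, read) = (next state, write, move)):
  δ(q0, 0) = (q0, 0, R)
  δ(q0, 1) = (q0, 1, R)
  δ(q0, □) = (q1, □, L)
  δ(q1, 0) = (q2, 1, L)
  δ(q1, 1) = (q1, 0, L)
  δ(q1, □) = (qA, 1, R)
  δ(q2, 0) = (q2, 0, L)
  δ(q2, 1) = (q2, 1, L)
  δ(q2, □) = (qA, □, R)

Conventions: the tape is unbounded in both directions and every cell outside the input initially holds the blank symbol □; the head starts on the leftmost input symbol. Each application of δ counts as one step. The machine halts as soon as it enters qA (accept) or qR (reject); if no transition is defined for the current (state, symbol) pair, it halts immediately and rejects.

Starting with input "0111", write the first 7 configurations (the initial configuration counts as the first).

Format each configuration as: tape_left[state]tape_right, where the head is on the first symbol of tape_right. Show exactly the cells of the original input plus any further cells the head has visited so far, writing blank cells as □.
Step 0: [q0]0111 (head at position 0)
Step 1: δ(q0, 0) = (q0, 0, R)  ⊢  0[q0]111 (head at position 1)
Step 2: δ(q0, 1) = (q0, 1, R)  ⊢  01[q0]11 (head at position 2)
Step 3: δ(q0, 1) = (q0, 1, R)  ⊢  011[q0]1 (head at position 3)
Step 4: δ(q0, 1) = (q0, 1, R)  ⊢  0111[q0]□ (head at position 4)
Step 5: δ(q0, □) = (q1, □, L)  ⊢  011[q1]1□ (head at position 3)
Step 6: δ(q1, 1) = (q1, 0, L)  ⊢  01[q1]10□ (head at position 2)

Final answer: [q0]0111 ⊢ 0[q0]111 ⊢ 01[q0]11 ⊢ 011[q0]1 ⊢ 0111[q0]□ ⊢ 011[q1]1□ ⊢ 01[q1]10□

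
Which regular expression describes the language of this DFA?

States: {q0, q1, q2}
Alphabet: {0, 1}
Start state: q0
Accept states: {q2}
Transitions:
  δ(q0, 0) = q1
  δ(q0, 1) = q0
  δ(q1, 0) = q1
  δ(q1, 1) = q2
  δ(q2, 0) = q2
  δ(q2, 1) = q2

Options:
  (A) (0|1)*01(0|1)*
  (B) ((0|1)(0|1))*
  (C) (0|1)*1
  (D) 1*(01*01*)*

Testing sample strings against the DFA:
  '00' -> rejected
  '00011' -> accepted
  '00011' -> accepted
  '11001' -> accepted
Checking each option for a counterexample:
  (A) (0|1)*01(0|1)*: agrees with the DFA on all strings of length ≤ 4
  (B) ((0|1)(0|1))*: ε is rejected by the DFA but matches the regex → eliminated
  (C) (0|1)*1: '1' is rejected by the DFA but matches the regex → eliminated
  (D) 1*(01*01*)*: ε is rejected by the DFA but matches the regex → eliminated
Only (A) (0|1)*01(0|1)* is consistent with the DFA.

Final answer: (A) (0|1)*01(0|1)*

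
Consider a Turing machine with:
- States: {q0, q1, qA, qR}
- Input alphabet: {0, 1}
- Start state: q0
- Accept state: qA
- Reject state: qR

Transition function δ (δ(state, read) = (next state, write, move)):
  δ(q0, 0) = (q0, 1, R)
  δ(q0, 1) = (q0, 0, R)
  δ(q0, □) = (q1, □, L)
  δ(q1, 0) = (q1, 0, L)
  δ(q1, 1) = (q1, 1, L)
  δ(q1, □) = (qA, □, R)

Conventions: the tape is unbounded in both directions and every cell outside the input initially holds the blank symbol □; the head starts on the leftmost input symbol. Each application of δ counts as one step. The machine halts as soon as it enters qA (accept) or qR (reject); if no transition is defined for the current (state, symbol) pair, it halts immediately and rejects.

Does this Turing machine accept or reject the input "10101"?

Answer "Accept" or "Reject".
Step 0: [q0]10101 (head at position 0)
Step 1: δ(q0, 1) = (q0, 0, R)  ⊢  0[q0]0101 (head at position 1)
Step 2: δ(q0, 0) = (q0, 1, R)  ⊢  01[q0]101 (head at position 2)
Step 3: δ(q0, 1) = (q0, 0, R)  ⊢  010[q0]01 (head at position 3)
Step 4: δ(q0, 0) = (q0, 1, R)  ⊢  0101[q0]1 (head at position 4)
Step 5: δ(q0, 1) = (q0, 0, R)  ⊢  01010[q0]□ (head at position 5)
Step 6: δ(q0, □) = (q1, □, L)  ⊢  0101[q1]0□ (head at position 4)
Step 7: δ(q1, 0) = (q1, 0, L)  ⊢  010[q1]10□ (head at position 3)
Step 8: δ(q1, 1) = (q1, 1, L)  ⊢  01[q1]010□ (head at position 2)
Step 9: δ(q1, 0) = (q1, 0, L)  ⊢  0[q1]1010□ (head at position 1)
Step 10: δ(q1, 1) = (q1, 1, L)  ⊢  [q1]01010□ (head at position 0)
Step 11: δ(q1, 0) = (q1, 0, L)  ⊢  [q1]□01010□ (head at position -1)
Step 12: δ(q1, □) = (qA, □, R)  ⊢  □[qA]01010□ (head at position 0)
The machine is in qA, so it halts and accepts.

Final answer: Accept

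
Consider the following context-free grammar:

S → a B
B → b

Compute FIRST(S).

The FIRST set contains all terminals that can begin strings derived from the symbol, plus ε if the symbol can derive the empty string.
S has the single production S → a B, whose right-hand side begins with the terminal a. So FIRST(S) = {a}.

Final answer: {a}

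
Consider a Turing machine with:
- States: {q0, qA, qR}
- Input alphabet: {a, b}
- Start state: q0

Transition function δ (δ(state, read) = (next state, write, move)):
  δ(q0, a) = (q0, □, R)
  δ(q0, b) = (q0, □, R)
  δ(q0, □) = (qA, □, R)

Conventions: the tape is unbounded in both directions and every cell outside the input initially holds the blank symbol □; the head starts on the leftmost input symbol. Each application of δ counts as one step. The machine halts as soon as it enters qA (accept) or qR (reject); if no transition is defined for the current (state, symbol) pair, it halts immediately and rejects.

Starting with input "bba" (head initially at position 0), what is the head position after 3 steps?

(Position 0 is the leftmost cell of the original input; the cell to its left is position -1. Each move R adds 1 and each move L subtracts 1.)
Step 0: [q0]bba (head at position 0)
Step 1: δ(q0, b) = (q0, □, R)  ⊢  □[q0]ba (head at position 1)
Step 2: δ(q0, b) = (q0, □, R)  ⊢  □□[q0]a (head at position 2)
Step 3: δ(q0, a) = (q0, □, R)  ⊢  □□□[q0]□ (head at position 3)
Head position after 3 steps: 3

Final answer: Position 3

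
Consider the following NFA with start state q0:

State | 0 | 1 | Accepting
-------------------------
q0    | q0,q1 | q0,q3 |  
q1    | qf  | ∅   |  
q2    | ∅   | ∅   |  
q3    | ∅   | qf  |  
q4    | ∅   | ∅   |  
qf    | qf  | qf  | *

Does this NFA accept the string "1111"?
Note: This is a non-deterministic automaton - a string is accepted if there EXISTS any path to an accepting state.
Track the set of states the NFA could be in: start {q0}
Read '1': {q0} → {q0, q3}
Read '1': {q0, q3} → {q0, q3, qf}
Read '1': {q0, q3, qf} → {q0, q3, qf}
Read '1': {q0, q3, qf} → {q0, q3, qf}
Final set {q0, q3, qf} contains accepting state(s) {qf} → accepted.

Final answer: Yes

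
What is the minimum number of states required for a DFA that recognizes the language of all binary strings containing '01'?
Language: binary strings containing '01'
Lower bound (Myhill–Nerode): the prefixes ε, 0, 01 are pairwise distinguishable:
  ε vs 01: suffix ε distinguishes them (ε is rejected, 01 is accepted)
  0 vs 01: suffix ε distinguishes them (0 is rejected, 01 is accepted)
  ε vs 0: suffix 1 distinguishes them (ε·1 = 1 is rejected, 0·1 = 01 is accepted)
So any DFA needs at least 3 states.
Upper bound: a DFA with 3 states exists (one state per class above: 'no progress', 'last symbol 0', and 'seen 01' (accepting sink)).
Minimum states: 3

Final answer: 3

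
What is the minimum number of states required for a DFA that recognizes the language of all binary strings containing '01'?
Language: binary strings containing '01'
Lower bound (Myhill–Nerode): the prefixes ε, 0, 01 are pairwise distinguishable:
  ε vs 01: suffix ε distinguishes them (ε is rejected, 01 is accepted)
  0 vs 01: suffix ε distinguishes them (0 is rejected, 01 is accepted)
  ε vs 0: suffix 1 distinguishes them (ε·1 = 1 is rejected, 0·1 = 01 is accepted)
So any DFA needs at least 3 states.
Upper bound: a DFA with 3 states exists (one state per class above: 'no progress', 'last symbol 0', and 'seen 01' (accepting sink)).
Minimum states: 3

Final answer: 3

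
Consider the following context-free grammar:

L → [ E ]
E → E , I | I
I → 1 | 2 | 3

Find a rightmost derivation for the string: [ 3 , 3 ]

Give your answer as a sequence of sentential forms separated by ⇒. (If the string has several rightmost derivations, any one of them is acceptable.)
Start with L.
Step 1: the rightmost non-terminal is L; apply L → [ E ]:  [ E ]
Step 2: the rightmost non-terminal is E; apply E → E , I:  [ E , I ]
Step 3: the rightmost non-terminal is I; apply I → 3:  [ E , 3 ]
Step 4: the rightmost non-terminal is E; apply E → I:  [ I , 3 ]
Step 5: the rightmost non-terminal is I; apply I → 3:  [ 3 , 3 ]

Final answer: L ⇒ [ E ] ⇒ [ E , I ] ⇒ [ E , 3 ] ⇒ [ I , 3 ] ⇒ [ 3 , 3 ]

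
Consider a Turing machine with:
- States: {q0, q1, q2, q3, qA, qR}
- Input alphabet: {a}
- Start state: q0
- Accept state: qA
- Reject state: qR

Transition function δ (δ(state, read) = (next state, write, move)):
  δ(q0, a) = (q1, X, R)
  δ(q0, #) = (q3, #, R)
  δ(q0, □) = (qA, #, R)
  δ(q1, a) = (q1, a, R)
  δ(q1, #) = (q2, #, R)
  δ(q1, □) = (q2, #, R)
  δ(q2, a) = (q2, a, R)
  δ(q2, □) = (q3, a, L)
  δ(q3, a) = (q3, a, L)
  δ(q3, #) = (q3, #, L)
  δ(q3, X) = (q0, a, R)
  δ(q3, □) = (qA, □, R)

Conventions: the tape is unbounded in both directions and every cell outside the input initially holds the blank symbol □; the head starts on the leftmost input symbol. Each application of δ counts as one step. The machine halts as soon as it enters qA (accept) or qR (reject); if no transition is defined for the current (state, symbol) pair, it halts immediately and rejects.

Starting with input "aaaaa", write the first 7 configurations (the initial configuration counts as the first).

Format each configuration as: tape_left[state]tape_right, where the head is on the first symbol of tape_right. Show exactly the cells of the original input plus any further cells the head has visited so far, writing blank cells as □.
Step 0: [q0]aaaaa (head at position 0)
Step 1: δ(q0, a) = (q1, X, R)  ⊢  X[q1]aaaa (head at position 1)
Step 2: δ(q1, a) = (q1, a, R)  ⊢  Xa[q1]aaa (head at position 2)
Step 3: δ(q1, a) = (q1, a, R)  ⊢  Xaa[q1]aa (head at position 3)
Step 4: δ(q1, a) = (q1, a, R)  ⊢  Xaaa[q1]a (head at position 4)
Step 5: δ(q1, a) = (q1, a, R)  ⊢  Xaaaa[q1]□ (head at position 5)
Step 6: δ(q1, □) = (q2, #, R)  ⊢  Xaaaa#[q2]□ (head at position 6)

Final answer: [q0]aaaaa ⊢ X[q1]aaaa ⊢ Xa[q1]aaa ⊢ Xaa[q1]aa ⊢ Xaaa[q1]a ⊢ Xaaaa[q1]□ ⊢ Xaaaa#[q2]□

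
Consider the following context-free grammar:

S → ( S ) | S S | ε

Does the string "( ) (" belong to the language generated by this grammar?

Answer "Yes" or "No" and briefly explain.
Each production adds parentheses only in matched pairs (S → ( S )) or none at all, so every derived string has equally many '(' and ')'. The string ( ) ( has two '(' and one ')', so it cannot be derived.

Final answer: No - no valid derivation exists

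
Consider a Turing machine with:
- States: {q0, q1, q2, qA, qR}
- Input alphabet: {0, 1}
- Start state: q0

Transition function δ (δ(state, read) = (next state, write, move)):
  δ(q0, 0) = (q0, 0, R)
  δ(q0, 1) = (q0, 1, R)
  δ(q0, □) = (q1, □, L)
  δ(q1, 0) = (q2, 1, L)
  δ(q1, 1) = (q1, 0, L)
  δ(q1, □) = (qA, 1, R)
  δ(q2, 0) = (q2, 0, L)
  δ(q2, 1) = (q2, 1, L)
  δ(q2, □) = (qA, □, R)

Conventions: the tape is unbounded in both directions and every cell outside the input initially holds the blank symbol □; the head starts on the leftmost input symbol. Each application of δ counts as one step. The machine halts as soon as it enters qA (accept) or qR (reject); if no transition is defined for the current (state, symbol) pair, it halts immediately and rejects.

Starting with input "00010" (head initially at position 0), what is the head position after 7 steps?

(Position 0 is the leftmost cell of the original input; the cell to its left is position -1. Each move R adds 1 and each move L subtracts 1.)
Step 0: [q0]00010 (head at position 0)
Step 1: δ(q0, 0) = (q0, 0, R)  ⊢  0[q0]0010 (head at position 1)
Step 2: δ(q0, 0) = (q0, 0, R)  ⊢  00[q0]010 (head at position 2)
Step 3: δ(q0, 0) = (q0, 0, R)  ⊢  000[q0]10 (head at position 3)
Step 4: δ(q0, 1) = (q0, 1, R)  ⊢  0001[q0]0 (head at position 4)
Step 5: δ(q0, 0) = (q0, 0, R)  ⊢  00010[q0]□ (head at position 5)
Step 6: δ(q0, □) = (q1, □, L)  ⊢  0001[q1]0□ (head at position 4)
Step 7: δ(q1, 0) = (q2, 1, L)  ⊢  000[q2]11□ (head at position 3)
Head position after 7 steps: 3

Final answer: Position 3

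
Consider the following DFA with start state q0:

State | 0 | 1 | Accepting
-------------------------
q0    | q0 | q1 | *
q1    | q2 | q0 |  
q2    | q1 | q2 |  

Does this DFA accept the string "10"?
Start in q0.
Read '1': q0 → q1
Read '0': q1 → q2
Final state q2 is not accepting, so the string is rejected.

Final answer: No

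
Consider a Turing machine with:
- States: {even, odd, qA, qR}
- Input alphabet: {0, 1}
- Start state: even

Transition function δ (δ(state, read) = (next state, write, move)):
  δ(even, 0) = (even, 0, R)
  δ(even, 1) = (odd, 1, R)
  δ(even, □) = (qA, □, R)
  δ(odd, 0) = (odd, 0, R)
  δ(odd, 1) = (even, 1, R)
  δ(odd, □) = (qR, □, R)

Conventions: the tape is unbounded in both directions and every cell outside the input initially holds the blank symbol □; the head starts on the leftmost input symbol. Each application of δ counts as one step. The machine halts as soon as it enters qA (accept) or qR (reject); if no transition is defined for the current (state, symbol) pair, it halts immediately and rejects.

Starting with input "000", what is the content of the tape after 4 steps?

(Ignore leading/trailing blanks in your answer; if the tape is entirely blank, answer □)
Step 0: [even]000 (head at position 0)
Step 1: δ(even, 0) = (even, 0, R)  ⊢  0[even]00 (head at position 1)
Step 2: δ(even, 0) = (even, 0, R)  ⊢  00[even]0 (head at position 2)
Step 3: δ(even, 0) = (even, 0, R)  ⊢  000[even]□ (head at position 3)
Step 4: δ(even, □) = (qA, □, R)  ⊢  000□[qA]□ (head at position 4)
Tape after 4 steps (ignoring surrounding blanks): 000

Final answer: Tape: 000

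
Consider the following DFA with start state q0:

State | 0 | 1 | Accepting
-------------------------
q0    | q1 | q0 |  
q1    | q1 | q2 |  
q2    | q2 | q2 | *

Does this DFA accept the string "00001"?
Start in q0.
Read '0': q0 → q1
Read '0': q1 → q1
Read '0': q1 → q1
Read '0': q1 → q1
Read '1': q1 → q2
Final state q2 is accepting, so the string is accepted.

Final answer: Yes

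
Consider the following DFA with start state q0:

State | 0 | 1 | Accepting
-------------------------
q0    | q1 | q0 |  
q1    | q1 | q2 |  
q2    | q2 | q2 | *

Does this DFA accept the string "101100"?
Start in q0.
Read '1': q0 → q0
Read '0': q0 → q1
Read '1': q1 → q2
Read '1': q2 → q2
Read '0': q2 → q2
Read '0': q2 → q2
Final state q2 is accepting, so the string is accepted.

Final answer: Yes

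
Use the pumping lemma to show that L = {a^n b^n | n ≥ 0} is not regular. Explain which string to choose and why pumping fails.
Language: L = {a^n b^n | n ≥ 0} (equal numbers of a's followed by b's)
Step 1: Assume for contradiction that L is regular, with pumping length p.
Step 2: Choose s = a^p b^p. Then s ∈ L (it has p a's followed by p b's) and |s| ≥ p.
Step 3: Consider any decomposition s = xyz with |xy| ≤ p and |y| > 0. Since |xy| ≤ p and the first p symbols of s are all a's, y = a^k for some k with 1 ≤ k ≤ p.
Step 4: Pumping up (i = 2): xy²z = a^(p+k) b^p, which has more a's than b's, so xy²z ∉ L.
This contradicts the pumping lemma, so L is not regular.

Final answer: Choose s = a^p b^p. Since |xy| ≤ p, y = a^k with k ≥ 1. Then xy²z = a^(p+k) b^p ∉ L.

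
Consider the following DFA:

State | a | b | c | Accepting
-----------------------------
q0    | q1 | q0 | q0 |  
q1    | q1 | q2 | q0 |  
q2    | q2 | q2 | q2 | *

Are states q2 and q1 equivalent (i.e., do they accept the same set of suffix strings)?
Try the suffix ε (the empty string).
From q2: q2 — accepting.
From q1: q1 — not accepting.
The two states disagree on this suffix, so they are not equivalent.

Final answer: No. Distinguishing string: ε (the empty string) - accepted from q2 but not from q1.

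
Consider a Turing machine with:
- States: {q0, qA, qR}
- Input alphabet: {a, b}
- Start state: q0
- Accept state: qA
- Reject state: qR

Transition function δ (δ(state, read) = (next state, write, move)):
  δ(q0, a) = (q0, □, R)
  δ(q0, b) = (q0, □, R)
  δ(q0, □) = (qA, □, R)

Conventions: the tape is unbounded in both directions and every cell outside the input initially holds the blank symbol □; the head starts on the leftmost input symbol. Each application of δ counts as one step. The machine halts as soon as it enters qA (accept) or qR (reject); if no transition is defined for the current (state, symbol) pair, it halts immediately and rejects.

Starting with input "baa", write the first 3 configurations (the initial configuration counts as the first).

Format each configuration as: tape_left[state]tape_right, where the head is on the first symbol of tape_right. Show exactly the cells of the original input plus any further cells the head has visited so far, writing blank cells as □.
Step 0: [q0]baa (head at position 0)
Step 1: δ(q0, b) = (q0, □, R)  ⊢  □[q0]aa (head at position 1)
Step 2: δ(q0, a) = (q0, □, R)  ⊢  □□[q0]a (head at position 2)

Final answer: [q0]baa ⊢ □[q0]aa ⊢ □□[q0]a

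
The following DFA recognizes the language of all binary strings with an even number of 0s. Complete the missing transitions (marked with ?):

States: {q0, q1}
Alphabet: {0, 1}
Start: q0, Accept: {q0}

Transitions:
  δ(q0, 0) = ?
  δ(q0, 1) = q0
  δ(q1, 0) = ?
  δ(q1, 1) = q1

What each state remembers (consistent with the given transitions and accept states):
  q0: an even number of 0s has been read so far
  q1: an odd number of 0s has been read so far
Filling in the missing entries:
  δ(q0, 0): in q0 (an even number of 0s has been read so far), after reading 0 we have: an odd number of 0s has been read so far → q1
  δ(q1, 0): in q1 (an odd number of 0s has been read so far), after reading 0 we have: an even number of 0s has been read so far → q0

Final answer: δ(q0, 0) = q1; δ(q1, 0) = q0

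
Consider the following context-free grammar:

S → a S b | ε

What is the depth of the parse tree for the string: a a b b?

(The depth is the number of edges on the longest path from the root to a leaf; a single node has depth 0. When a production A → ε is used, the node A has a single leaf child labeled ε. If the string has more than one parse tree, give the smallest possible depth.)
The only parse tree applies S → a S b 2 times (once per matching a…b pair) and then S → ε.
The S nodes sit at depths 0, 1, …, 2; the innermost S (depth 2) has the single child ε at depth 3.
The terminal leaves a, b are at depths 1..2, so the longest root-to-leaf path is S → S → … → S → ε with 3 edges.
Depth = 3.

Final answer: 3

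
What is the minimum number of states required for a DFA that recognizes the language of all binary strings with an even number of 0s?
Language: binary strings with an even number of 0s
Lower bound (Myhill–Nerode): the prefixes ε, 0 are pairwise distinguishable:
  ε vs 0: suffix ε distinguishes them (ε has zero 0s (accepted), 0 has one 0 (rejected))
So any DFA needs at least 2 states.
Upper bound: a DFA with 2 states exists (one state per class above).
Minimum states: 2

Final answer: 2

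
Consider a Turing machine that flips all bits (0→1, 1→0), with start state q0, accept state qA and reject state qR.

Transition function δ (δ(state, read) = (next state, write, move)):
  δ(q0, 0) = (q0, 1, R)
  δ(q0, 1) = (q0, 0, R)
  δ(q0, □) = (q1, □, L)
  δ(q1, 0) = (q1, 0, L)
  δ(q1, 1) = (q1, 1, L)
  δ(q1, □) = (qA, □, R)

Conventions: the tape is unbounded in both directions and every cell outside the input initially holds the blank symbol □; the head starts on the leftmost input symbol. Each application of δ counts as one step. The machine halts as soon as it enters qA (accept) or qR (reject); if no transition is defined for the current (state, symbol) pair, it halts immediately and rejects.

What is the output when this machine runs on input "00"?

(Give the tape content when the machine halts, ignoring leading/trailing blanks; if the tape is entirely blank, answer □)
Step 0: [q0]00 (head at position 0)
Step 1: δ(q0, 0) = (q0, 1, R)  ⊢  1[q0]0 (head at position 1)
Step 2: δ(q0, 0) = (q0, 1, R)  ⊢  11[q0]□ (head at position 2)
Step 3: δ(q0, □) = (q1, □, L)  ⊢  1[q1]1□ (head at position 1)
Step 4: δ(q1, 1) = (q1, 1, L)  ⊢  [q1]11□ (head at position 0)
Step 5: δ(q1, 1) = (q1, 1, L)  ⊢  [q1]□11□ (head at position -1)
Step 6: δ(q1, □) = (qA, □, R)  ⊢  □[qA]11□ (head at position 0)
The machine is in qA, so it halts and accepts.
Tape content when halted (ignoring surrounding blanks): 11

Final answer: Output: 11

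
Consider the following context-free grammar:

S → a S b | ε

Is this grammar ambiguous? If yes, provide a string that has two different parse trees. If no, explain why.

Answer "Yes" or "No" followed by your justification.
At every step exactly one production applies: if the remaining string to generate is non-empty it starts with a and ends with b, forcing S → a S b; if it is empty, S → ε is forced. Hence each string a^n b^n has exactly one derivation (S → a S b applied n times, then S → ε) and one parse tree.

Final answer: No - the grammar is unambiguous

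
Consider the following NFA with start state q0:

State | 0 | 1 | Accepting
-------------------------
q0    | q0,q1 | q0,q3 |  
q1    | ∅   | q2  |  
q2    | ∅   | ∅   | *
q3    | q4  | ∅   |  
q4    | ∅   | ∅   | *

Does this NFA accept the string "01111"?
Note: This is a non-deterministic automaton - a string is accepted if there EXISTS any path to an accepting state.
Track the set of states the NFA could be in: start {q0}
Read '0': {q0} → {q0, q1}
Read '1': {q0, q1} → {q0, q2, q3}
Read '1': {q0, q2, q3} → {q0, q3}
Read '1': {q0, q3} → {q0, q3}
Read '1': {q0, q3} → {q0, q3}
Final set {q0, q3} contains no accepting state → rejected.

Final answer: No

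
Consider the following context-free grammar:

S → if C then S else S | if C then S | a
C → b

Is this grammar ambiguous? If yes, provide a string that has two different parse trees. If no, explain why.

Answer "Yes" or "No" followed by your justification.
The 'dangling else' can attach to either if. Two leftmost derivations of  if b then if b then a else a:
  (1) S ⇒ if C then S else S ⇒ if b then S else S ⇒ if b then if C then S else S ⇒ if b then if b then S else S ⇒ if b then if b then a else S ⇒ if b then if b then a else a   (else belongs to the outer if)
  (2) S ⇒ if C then S ⇒ if b then S ⇒ if b then if C then S else S ⇒ if b then if b then S else S ⇒ if b then if b then a else S ⇒ if b then if b then a else a   (else belongs to the inner if)
Two distinct parse trees for the same string, so the grammar is ambiguous.

Final answer: Yes - the string 'if b then if b then a else a' has two distinct leftmost derivations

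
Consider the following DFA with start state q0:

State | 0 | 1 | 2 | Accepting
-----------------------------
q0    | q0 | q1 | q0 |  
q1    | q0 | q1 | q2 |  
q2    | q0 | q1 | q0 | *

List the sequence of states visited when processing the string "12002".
q0 → q1 → q2 → q0 → q0 → q0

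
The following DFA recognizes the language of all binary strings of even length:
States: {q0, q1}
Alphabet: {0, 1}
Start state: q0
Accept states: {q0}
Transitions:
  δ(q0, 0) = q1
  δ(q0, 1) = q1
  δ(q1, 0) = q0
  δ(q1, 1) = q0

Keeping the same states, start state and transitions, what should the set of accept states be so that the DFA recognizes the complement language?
The DFA is complete (every state has a transition on every symbol), so the complement
is recognized by the same DFA with accepting and non-accepting states swapped.
Original accept states: {q0}
Complement accept states = All states - Original accept states
= {q0, q1} - {q0}
= {q1}
Complement language: strings of ODD length

Final answer: {q1}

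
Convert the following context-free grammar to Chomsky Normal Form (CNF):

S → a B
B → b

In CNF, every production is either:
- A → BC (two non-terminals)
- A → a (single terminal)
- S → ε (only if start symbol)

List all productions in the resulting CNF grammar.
The grammar has no ε-productions or unit productions to eliminate.
S → a B has terminal a in a right-hand side of length ≥ 2: introduce T_a → a and use T_a in place of a.
B → b is already in CNF (single terminal) – keep it.
S → a B becomes S → T_a B.
Resulting CNF grammar (3 productions): T_a → a; B → b; S → T_a B

Final answer: T_a → a; B → b; S → T_a B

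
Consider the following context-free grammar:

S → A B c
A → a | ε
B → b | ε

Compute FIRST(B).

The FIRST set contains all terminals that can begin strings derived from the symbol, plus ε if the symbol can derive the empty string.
B → b contributes b; B → ε makes B nullable, contributing ε. FIRST(B) = {b, ε}.

Final answer: {b, ε}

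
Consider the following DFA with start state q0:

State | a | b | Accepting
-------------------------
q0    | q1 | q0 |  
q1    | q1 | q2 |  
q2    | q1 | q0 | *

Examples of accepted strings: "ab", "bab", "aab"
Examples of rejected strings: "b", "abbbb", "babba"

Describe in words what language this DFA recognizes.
strings over {a,b} ending with 'ab'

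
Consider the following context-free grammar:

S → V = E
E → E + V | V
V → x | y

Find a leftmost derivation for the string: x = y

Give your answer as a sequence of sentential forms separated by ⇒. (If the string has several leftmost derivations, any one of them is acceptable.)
Start with S.
Step 1: the leftmost non-terminal is S; apply S → V = E:  V = E
Step 2: the leftmost non-terminal is V; apply V → x:  x = E
Step 3: the leftmost non-terminal is E; apply E → V:  x = V
Step 4: the leftmost non-terminal is V; apply V → y:  x = y

Final answer: S ⇒ V = E ⇒ x = E ⇒ x = V ⇒ x = y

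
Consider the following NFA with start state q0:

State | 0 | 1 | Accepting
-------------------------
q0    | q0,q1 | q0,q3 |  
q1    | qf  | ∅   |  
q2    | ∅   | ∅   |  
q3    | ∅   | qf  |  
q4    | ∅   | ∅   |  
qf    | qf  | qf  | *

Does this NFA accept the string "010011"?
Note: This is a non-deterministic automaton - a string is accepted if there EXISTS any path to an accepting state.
Track the set of states the NFA could be in: start {q0}
Read '0': {q0} → {q0, q1}
Read '1': {q0, q1} → {q0, q3}
Read '0': {q0, q3} → {q0, q1}
Read '0': {q0, q1} → {q0, q1, qf}
Read '1': {q0, q1, qf} → {q0, q3, qf}
Read '1': {q0, q3, qf} → {q0, q3, qf}
Final set {q0, q3, qf} contains accepting state(s) {qf} → accepted.

Final answer: Yes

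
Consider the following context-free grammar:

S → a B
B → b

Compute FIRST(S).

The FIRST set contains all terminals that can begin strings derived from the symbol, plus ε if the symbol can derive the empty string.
S has the single production S → a B, whose right-hand side begins with the terminal a. So FIRST(S) = {a}.

Final answer: {a}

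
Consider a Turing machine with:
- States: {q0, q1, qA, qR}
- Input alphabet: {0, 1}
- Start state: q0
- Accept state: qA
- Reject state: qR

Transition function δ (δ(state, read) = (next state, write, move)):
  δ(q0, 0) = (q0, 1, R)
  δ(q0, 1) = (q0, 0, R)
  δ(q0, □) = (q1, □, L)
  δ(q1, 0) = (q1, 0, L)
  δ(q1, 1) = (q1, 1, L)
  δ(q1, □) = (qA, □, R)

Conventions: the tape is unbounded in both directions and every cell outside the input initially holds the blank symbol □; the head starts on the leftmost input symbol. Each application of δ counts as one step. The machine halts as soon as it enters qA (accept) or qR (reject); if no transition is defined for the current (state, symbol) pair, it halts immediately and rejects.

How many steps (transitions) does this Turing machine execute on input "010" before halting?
Step 0: [q0]010 (head at position 0)
Step 1: δ(q0, 0) = (q0, 1, R)  ⊢  1[q0]10 (head at position 1)
Step 2: δ(q0, 1) = (q0, 0, R)  ⊢  10[q0]0 (head at position 2)
Step 3: δ(q0, 0) = (q0, 1, R)  ⊢  101[q0]□ (head at position 3)
Step 4: δ(q0, □) = (q1, □, L)  ⊢  10[q1]1□ (head at position 2)
Step 5: δ(q1, 1) = (q1, 1, L)  ⊢  1[q1]01□ (head at position 1)
Step 6: δ(q1, 0) = (q1, 0, L)  ⊢  [q1]101□ (head at position 0)
Step 7: δ(q1, 1) = (q1, 1, L)  ⊢  [q1]□101□ (head at position -1)
Step 8: δ(q1, □) = (qA, □, R)  ⊢  □[qA]101□ (head at position 0)
The machine is in qA, so it halts and accepts.
Number of transitions executed: 8.

Final answer: 8 steps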